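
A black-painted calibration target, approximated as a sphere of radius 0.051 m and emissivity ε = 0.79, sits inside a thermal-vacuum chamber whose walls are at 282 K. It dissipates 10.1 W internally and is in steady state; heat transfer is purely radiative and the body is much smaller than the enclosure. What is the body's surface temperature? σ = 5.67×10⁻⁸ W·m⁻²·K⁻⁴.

For a small grey body in a large enclosure, net radiated power = εσA(T⁴ − T_w⁴).
Steady state: P = εσA(T⁴ − T_w⁴) with A = 4πr² = 0.03269 m².
T⁴ = P/(εσA) + T_w⁴ = 10.1/(0.79·5.67×10⁻⁸·0.03269) + (282)⁴
    = 6.899×10⁹ + 6.324×10⁹ = 1.322×10¹⁰ K⁴.

T ≈ 339 K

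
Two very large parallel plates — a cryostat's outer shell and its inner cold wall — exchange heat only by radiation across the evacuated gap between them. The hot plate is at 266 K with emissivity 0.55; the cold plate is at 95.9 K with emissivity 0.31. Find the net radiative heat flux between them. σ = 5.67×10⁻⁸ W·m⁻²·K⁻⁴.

For two infinite grey parallel plates, q = σ(T₁⁴ − T₂⁴)/(1/ε₁ + 1/ε₂ − 1).
T₁⁴ − T₂⁴ = 5.006×10⁹ − 8.458×10⁷ = 4.922×10⁹ K⁴.
1/ε₁ + 1/ε₂ − 1 = 1.818 + 3.226 − 1 = 4.044.
q = 5.67×10⁻⁸ × 4.922×10⁹ / 4.044.

q ≈ 69.0 W/m²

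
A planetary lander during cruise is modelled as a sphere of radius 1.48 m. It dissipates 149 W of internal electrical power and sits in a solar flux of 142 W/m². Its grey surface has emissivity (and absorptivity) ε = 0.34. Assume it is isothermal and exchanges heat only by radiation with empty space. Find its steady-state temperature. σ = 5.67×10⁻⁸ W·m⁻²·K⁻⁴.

At steady state, absorbed solar power + internal power = radiated power.
Absorbed: α·S·A_cross = 0.34·142·6.881 = 332.2 W (cross-section πr²).
Total input = 332.2 + 149 = 481.2 W.
Radiated: εσ·A_surf·T⁴ with A_surf = 4πr² = 27.53 m².
T⁴ = 481.2/(0.34·5.67×10⁻⁸·27.53) = 9.069×10⁸ K⁴.

T ≈ 174 K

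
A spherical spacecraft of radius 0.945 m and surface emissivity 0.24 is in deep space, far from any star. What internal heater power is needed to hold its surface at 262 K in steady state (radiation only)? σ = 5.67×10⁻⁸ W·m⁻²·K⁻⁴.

P = εσ·4πr²·T⁴.
4πr² = 11.22 m²; T⁴ = 4.712×10⁹ K⁴.
P = 0.24·5.67×10⁻⁸·11.22·4.712×10⁹.

P ≈ 720 W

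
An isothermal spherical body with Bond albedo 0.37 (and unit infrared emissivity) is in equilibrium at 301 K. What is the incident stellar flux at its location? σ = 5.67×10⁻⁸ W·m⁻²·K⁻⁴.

S ≈ 2960 W/m²

(1−a)S·πr² = σ·4πr²·T⁴ ⇒ S = 4σT⁴/(1−a).
S = 4·5.67×10⁻⁸·8.209×10⁹/0.630.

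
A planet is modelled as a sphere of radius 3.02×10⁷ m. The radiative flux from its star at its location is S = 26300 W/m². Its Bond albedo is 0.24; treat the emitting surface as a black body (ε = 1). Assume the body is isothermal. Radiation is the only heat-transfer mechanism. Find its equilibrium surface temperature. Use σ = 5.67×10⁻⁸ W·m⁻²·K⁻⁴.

At equilibrium, absorbed power = emitted power.
Absorbing cross-section = πr² = 2.865×10¹⁵ m²; emitting surface = 4πr² = 1.146×10¹⁶ m² (ratio 4).
(1−a)S·A_cross = εσ·A_surf·T⁴  ⇒  T⁴ = (1−a)S/(4σ).
T⁴ = 0.760·26300/(4·5.67×10⁻⁸) = 8.813×10¹⁰ K⁴.
T = (8.813×10¹⁰)^(1/4).

T ≈ 545 K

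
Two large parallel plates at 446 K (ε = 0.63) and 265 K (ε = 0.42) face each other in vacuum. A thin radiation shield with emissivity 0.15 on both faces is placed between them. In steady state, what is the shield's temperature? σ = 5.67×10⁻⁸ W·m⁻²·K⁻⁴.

T_s ≈ 390 K

In steady state the net flux on the hot side equals that on the cold side.
σ(T₁⁴−T_s⁴)/D₁ = σ(T_s⁴−T₂⁴)/D₂, with D₁ = 1/ε₁+1/ε_s−1 = 7.254, D₂ = 1/ε_s+1/ε₂−1 = 8.048.
Solve for T_s⁴: T_s⁴ = (D₂·T₁⁴ + D₁·T₂⁴)/(D₁+D₂) = 2.315×10¹⁰ K⁴.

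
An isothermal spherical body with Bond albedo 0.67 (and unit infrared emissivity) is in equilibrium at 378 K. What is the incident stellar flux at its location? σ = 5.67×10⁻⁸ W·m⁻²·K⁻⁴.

(1−a)S·πr² = σ·4πr²·T⁴ ⇒ S = 4σT⁴/(1−a).
S = 4·5.67×10⁻⁸·2.042×10¹⁰/0.330.

S ≈ 14000 W/m²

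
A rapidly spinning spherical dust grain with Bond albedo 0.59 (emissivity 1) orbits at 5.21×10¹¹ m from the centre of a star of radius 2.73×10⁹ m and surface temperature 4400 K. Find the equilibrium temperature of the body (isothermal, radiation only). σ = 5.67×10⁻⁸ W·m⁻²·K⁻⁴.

The star's surface emits σT_*⁴; at distance d the flux is S = σT_*⁴(R_*/d)².
S = 5.67×10⁻⁸·(4400)⁴·(2.73×10⁹/5.21×10¹¹)² = 583.5 W/m².
For an isothermal sphere T⁴ = (1−a)S/(4σ) = 1.055×10⁹ K⁴.

T ≈ 180 K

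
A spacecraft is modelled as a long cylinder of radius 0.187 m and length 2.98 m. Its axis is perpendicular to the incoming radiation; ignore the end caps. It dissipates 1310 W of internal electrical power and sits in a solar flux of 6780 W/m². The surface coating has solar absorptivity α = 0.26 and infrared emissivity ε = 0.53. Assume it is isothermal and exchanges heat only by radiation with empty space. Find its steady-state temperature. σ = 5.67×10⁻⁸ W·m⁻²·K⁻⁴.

T ≈ 420 K

At steady state, absorbed solar power + internal power = radiated power.
Absorbed: α·S·A_cross = 0.26·6780·1.115 = 1965 W (cross-section 2rL).
Total input = 1965 + 1310 = 3275 W.
Radiated: εσ·A_surf·T⁴ with A_surf = 2πrL = 3.501 m².
T⁴ = 3275/(0.53·5.67×10⁻⁸·3.501) = 3.112×10¹⁰ K⁴.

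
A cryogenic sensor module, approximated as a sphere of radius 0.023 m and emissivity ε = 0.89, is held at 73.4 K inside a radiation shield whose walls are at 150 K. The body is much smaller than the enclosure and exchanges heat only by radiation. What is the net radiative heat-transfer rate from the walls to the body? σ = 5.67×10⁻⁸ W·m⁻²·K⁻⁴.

P_net ≈ 0.160 W

For a small grey body in a large enclosure: P_net = εσA(T_body⁴ − T_wall⁴).
A = 4πr² = 0.006648 m²; T_body⁴ − T_wall⁴ = 2.903×10⁷ − 5.062×10⁸ = -4.772×10⁸ K⁴.
|P_net| = 0.89·5.67×10⁻⁸·0.006648·4.772×10⁸.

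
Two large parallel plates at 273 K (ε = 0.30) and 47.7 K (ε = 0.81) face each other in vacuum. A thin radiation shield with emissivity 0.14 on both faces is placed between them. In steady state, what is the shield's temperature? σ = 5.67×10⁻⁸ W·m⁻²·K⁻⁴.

In steady state the net flux on the hot side equals that on the cold side.
σ(T₁⁴−T_s⁴)/D₁ = σ(T_s⁴−T₂⁴)/D₂, with D₁ = 1/ε₁+1/ε_s−1 = 9.476, D₂ = 1/ε_s+1/ε₂−1 = 7.377.
Solve for T_s⁴: T_s⁴ = (D₂·T₁⁴ + D₁·T₂⁴)/(D₁+D₂) = 2.434×10⁹ K⁴.

T_s ≈ 222 K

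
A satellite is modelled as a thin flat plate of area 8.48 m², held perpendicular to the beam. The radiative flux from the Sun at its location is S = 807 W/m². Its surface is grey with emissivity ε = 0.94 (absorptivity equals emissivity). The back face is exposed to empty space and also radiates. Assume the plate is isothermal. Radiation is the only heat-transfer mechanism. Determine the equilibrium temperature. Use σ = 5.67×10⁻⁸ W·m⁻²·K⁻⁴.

At equilibrium, absorbed power = emitted power.
Absorbing cross-section = A = 8.480 m²; emitting surface = 2A = 16.96 m² (ratio 2).
εS·A_cross = εσ·A_surf·T⁴  ⇒  T⁴ = S/(2σ)   (ε cancels).
T⁴ = 807/(2·5.67×10⁻⁸) = 7.116×10⁹ K⁴.
T = (7.116×10⁹)^(1/4).

T ≈ 290 K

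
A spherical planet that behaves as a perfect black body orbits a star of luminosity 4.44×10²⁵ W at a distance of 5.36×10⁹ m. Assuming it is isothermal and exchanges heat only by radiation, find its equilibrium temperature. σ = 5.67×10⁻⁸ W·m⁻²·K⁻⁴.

First find the stellar flux at distance d: S = L/(4πd²) = 4.44×10²⁵/(4π·(5.36×10⁹)²) = 1.230×10⁵ W/m².
For an isothermal sphere, absorbed (1−a)S·πr² = emitted σ·4πr²·T⁴, so T⁴ = (1−a)S/(4σ).
T⁴ = 1.00·1.230×10⁵/(4·5.67×10⁻⁸) = 5.423×10¹¹ K⁴.

T ≈ 858 K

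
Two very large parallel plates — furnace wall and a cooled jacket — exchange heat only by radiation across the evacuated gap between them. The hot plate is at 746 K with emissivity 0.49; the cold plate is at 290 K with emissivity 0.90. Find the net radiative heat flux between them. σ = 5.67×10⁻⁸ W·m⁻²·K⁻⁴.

q ≈ 7970 W/m²

For two infinite grey parallel plates, q = σ(T₁⁴ − T₂⁴)/(1/ε₁ + 1/ε₂ − 1).
T₁⁴ − T₂⁴ = 3.097×10¹¹ − 7.073×10⁹ = 3.026×10¹¹ K⁴.
1/ε₁ + 1/ε₂ − 1 = 2.041 + 1.111 − 1 = 2.152.
q = 5.67×10⁻⁸ × 3.026×10¹¹ / 2.152.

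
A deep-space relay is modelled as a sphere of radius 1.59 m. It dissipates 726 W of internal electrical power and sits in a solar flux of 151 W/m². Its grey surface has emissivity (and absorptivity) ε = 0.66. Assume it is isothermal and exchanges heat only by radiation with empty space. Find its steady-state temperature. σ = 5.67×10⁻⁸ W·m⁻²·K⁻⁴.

T ≈ 189 K

At steady state, absorbed solar power + internal power = radiated power.
Absorbed: α·S·A_cross = 0.66·151·7.942 = 791.5 W (cross-section πr²).
Total input = 791.5 + 726 = 1518 W.
Radiated: εσ·A_surf·T⁴ with A_surf = 4πr² = 31.77 m².
T⁴ = 1518/(0.66·5.67×10⁻⁸·31.77) = 1.276×10⁹ K⁴.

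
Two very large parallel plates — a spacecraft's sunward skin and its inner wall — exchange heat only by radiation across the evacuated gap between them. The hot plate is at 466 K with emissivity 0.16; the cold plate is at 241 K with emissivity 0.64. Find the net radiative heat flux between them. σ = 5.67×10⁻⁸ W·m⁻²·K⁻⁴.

For two infinite grey parallel plates, q = σ(T₁⁴ − T₂⁴)/(1/ε₁ + 1/ε₂ − 1).
T₁⁴ − T₂⁴ = 4.716×10¹⁰ − 3.373×10⁹ = 4.378×10¹⁰ K⁴.
1/ε₁ + 1/ε₂ − 1 = 6.250 + 1.562 − 1 = 6.812.
q = 5.67×10⁻⁸ × 4.378×10¹⁰ / 6.812.

q ≈ 364 W/m²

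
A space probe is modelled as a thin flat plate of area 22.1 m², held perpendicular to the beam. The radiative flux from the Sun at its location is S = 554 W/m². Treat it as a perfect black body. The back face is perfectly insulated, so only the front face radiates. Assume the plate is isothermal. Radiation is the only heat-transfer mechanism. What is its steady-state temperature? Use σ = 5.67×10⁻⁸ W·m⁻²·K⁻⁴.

At equilibrium, absorbed power = emitted power.
Absorbing cross-section = A = 22.10 m²; emitting surface = A = 22.10 m² (ratio 1).
S·A_cross = εσ·A_surf·T⁴  ⇒  T⁴ = S/(1σ).
T⁴ = 1.00·554/(1·5.67×10⁻⁸) = 9.771×10⁹ K⁴.
T = (9.771×10⁹)^(1/4).

T ≈ 314 K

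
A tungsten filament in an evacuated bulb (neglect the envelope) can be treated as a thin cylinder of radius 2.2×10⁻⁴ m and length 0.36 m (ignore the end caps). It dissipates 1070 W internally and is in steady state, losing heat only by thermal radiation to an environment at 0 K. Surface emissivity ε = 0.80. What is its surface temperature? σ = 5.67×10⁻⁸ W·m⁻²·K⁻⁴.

T ≈ 2620 K

Steady state: internal power = radiated power, P = εσA T⁴.
Radiating area A = 2πrL = 4.976×10⁻⁴ m².
T⁴ = P/(εσA) = 1070/(0.80·5.67×10⁻⁸·4.976×10⁻⁴) = 4.740×10¹³ K⁴.
T = (4.740×10¹³)^(1/4).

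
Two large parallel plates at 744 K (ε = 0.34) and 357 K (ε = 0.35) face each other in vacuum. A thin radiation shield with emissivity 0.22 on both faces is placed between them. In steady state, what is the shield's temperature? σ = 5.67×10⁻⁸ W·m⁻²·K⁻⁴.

T_s ≈ 633 K

In steady state the net flux on the hot side equals that on the cold side.
σ(T₁⁴−T_s⁴)/D₁ = σ(T_s⁴−T₂⁴)/D₂, with D₁ = 1/ε₁+1/ε_s−1 = 6.487, D₂ = 1/ε_s+1/ε₂−1 = 6.403.
Solve for T_s⁴: T_s⁴ = (D₂·T₁⁴ + D₁·T₂⁴)/(D₁+D₂) = 1.604×10¹¹ K⁴.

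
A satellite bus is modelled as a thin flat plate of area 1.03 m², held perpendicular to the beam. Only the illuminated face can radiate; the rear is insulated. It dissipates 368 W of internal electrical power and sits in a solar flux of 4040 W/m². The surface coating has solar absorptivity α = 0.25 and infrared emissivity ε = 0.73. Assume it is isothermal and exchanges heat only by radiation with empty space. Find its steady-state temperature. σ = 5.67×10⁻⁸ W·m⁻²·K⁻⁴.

At steady state, absorbed solar power + internal power = radiated power.
Absorbed: α·S·A_cross = 0.25·4040·1.030 = 1040 W (cross-section A).
Total input = 1040 + 368 = 1408 W.
Radiated: εσ·A_surf·T⁴ with A_surf = A = 1.030 m².
T⁴ = 1408/(0.73·5.67×10⁻⁸·1.030) = 3.303×10¹⁰ K⁴.

T ≈ 426 K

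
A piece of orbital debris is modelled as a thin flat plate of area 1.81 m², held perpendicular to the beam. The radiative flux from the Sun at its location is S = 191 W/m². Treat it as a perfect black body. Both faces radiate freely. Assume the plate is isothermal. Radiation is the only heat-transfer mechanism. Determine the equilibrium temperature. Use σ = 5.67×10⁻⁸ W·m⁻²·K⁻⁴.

At equilibrium, absorbed power = emitted power.
Absorbing cross-section = A = 1.810 m²; emitting surface = 2A = 3.620 m² (ratio 2).
S·A_cross = εσ·A_surf·T⁴  ⇒  T⁴ = S/(2σ).
T⁴ = 1.00·191/(2·5.67×10⁻⁸) = 1.684×10⁹ K⁴.
T = (1.684×10⁹)^(1/4).

T ≈ 203 K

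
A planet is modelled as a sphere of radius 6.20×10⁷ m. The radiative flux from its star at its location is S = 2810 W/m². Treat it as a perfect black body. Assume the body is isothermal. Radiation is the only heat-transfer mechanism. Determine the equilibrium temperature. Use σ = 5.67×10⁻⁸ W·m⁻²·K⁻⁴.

At equilibrium, absorbed power = emitted power.
Absorbing cross-section = πr² = 1.208×10¹⁶ m²; emitting surface = 4πr² = 4.831×10¹⁶ m² (ratio 4).
S·A_cross = εσ·A_surf·T⁴  ⇒  T⁴ = S/(4σ).
T⁴ = 1.00·2810/(4·5.67×10⁻⁸) = 1.239×10¹⁰ K⁴.
T = (1.239×10¹⁰)^(1/4).

T ≈ 334 K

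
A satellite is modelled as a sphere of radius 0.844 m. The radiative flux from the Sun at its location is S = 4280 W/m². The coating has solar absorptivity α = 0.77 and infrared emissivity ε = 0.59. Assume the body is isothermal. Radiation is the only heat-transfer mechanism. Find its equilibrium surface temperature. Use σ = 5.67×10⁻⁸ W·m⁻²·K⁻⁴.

At equilibrium, absorbed power = emitted power.
Absorbing cross-section = πr² = 2.238 m²; emitting surface = 4πr² = 8.951 m² (ratio 4).
αS·A_cross = εσ·A_surf·T⁴  ⇒  T⁴ = αS/(ε·4σ).
T⁴ = 0.770·4280/(0.59·4·5.67×10⁻⁸) = 2.463×10¹⁰ K⁴.
T = (2.463×10¹⁰)^(1/4).

T ≈ 396 K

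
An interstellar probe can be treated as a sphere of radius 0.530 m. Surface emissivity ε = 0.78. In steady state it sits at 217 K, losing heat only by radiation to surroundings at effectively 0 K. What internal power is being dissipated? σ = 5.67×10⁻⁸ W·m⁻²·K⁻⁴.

Steady state: P = εσA T⁴.
A = 4πr² = 3.530 m²; T⁴ = (217)⁴ = 2.217×10⁹ K⁴.
P = 0.78 × 5.67×10⁻⁸ × 3.530 × 2.217×10⁹.

P ≈ 346 W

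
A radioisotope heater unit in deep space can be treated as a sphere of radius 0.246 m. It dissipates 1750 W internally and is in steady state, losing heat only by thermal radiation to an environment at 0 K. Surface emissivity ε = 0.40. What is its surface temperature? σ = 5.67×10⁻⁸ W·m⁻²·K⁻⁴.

T ≈ 564 K

Steady state: internal power = radiated power, P = εσA T⁴.
Radiating area A = 4πr² = 0.7605 m².
T⁴ = P/(εσA) = 1750/(0.40·5.67×10⁻⁸·0.7605) = 1.015×10¹¹ K⁴.
T = (1.015×10¹¹)^(1/4).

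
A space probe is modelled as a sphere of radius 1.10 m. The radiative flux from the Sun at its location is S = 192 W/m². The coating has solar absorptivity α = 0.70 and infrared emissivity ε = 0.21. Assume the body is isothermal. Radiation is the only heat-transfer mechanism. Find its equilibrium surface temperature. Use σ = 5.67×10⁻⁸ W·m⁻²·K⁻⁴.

At equilibrium, absorbed power = emitted power.
Absorbing cross-section = πr² = 3.801 m²; emitting surface = 4πr² = 15.21 m² (ratio 4).
αS·A_cross = εσ·A_surf·T⁴  ⇒  T⁴ = αS/(ε·4σ).
T⁴ = 0.700·192/(0.21·4·5.67×10⁻⁸) = 2.822×10⁹ K⁴.
T = (2.822×10⁹)^(1/4).

T ≈ 230 K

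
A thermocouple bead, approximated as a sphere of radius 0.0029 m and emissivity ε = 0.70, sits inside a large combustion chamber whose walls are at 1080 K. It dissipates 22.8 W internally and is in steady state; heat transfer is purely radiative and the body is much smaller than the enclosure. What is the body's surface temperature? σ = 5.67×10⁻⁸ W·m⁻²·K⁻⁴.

T ≈ 1610 K

For a small grey body in a large enclosure, net radiated power = εσA(T⁴ − T_w⁴).
Steady state: P = εσA(T⁴ − T_w⁴) with A = 4πr² = 1.057×10⁻⁴ m².
T⁴ = P/(εσA) + T_w⁴ = 22.8/(0.70·5.67×10⁻⁸·1.057×10⁻⁴) + (1080)⁴
    = 5.436×10¹² + 1.360×10¹² = 6.796×10¹² K⁴.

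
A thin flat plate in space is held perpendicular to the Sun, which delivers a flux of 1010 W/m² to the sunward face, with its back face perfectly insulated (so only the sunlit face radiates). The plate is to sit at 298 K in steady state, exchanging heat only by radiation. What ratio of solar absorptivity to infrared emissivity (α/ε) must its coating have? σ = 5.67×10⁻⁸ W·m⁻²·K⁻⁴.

Balance: αS·A = εσ·1A·T⁴ ⇒ α/ε = σT⁴/S.
α/ε = 5.67×10⁻⁸·(298)⁴/1010 = 5.67×10⁻⁸·7.886×10⁹/1010.

α/ε ≈ 0.443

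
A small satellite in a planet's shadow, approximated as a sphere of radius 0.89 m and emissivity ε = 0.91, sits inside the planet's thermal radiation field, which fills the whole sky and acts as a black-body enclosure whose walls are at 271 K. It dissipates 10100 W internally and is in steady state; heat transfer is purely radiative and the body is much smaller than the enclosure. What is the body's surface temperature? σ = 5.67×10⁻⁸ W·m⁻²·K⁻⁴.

For a small grey body in a large enclosure, net radiated power = εσA(T⁴ − T_w⁴).
Steady state: P = εσA(T⁴ − T_w⁴) with A = 4πr² = 9.954 m².
T⁴ = P/(εσA) + T_w⁴ = 10100/(0.91·5.67×10⁻⁸·9.954) + (271)⁴
    = 1.967×10¹⁰ + 5.394×10⁹ = 2.506×10¹⁰ K⁴.

T ≈ 398 K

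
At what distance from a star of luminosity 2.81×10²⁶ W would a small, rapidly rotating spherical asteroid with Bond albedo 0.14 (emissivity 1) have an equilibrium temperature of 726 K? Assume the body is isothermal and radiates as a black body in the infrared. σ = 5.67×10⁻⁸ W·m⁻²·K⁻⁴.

For an isothermal black-emitting sphere, (1−a)S·πr² = σ·4πr²·T⁴ ⇒ S = 4σT⁴/(1−a).
S = 4·5.67×10⁻⁸·(726)⁴/0.860 = 73260 W/m².
Flux falls as S = L/(4πd²), so d = √(L/(4πS)) = √(2.81×10²⁶/(4π·73260)).

d ≈ 1.75×10¹⁰ m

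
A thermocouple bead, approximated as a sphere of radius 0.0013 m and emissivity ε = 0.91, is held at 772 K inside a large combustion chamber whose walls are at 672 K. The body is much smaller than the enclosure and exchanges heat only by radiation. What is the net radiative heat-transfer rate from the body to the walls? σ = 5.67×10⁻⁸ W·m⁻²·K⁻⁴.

P_net ≈ 0.166 W

For a small grey body in a large enclosure: P_net = εσA(T_body⁴ − T_wall⁴).
A = 4πr² = 2.124×10⁻⁵ m²; T_body⁴ − T_wall⁴ = 3.552×10¹¹ − 2.039×10¹¹ = 1.513×10¹¹ K⁴.
|P_net| = 0.91·5.67×10⁻⁸·2.124×10⁻⁵·1.513×10¹¹.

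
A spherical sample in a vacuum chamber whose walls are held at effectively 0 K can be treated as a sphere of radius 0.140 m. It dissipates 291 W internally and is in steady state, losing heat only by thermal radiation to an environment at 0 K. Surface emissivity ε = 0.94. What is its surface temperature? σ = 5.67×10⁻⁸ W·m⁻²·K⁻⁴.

T ≈ 386 K

Steady state: internal power = radiated power, P = εσA T⁴.
Radiating area A = 4πr² = 0.2463 m².
T⁴ = P/(εσA) = 291/(0.94·5.67×10⁻⁸·0.2463) = 2.217×10¹⁰ K⁴.
T = (2.217×10¹⁰)^(1/4).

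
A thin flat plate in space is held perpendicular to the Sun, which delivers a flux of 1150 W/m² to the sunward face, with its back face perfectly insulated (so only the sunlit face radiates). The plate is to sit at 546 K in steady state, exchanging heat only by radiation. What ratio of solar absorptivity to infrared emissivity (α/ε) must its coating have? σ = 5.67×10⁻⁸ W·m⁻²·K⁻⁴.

Balance: αS·A = εσ·1A·T⁴ ⇒ α/ε = σT⁴/S.
α/ε = 5.67×10⁻⁸·(546)⁴/1150 = 5.67×10⁻⁸·8.887×10¹⁰/1150.

α/ε ≈ 4.38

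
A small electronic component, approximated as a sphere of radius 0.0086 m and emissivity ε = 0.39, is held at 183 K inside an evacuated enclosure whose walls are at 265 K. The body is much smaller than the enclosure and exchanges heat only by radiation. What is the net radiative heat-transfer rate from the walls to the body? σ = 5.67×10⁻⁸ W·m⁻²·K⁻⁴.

For a small grey body in a large enclosure: P_net = εσA(T_body⁴ − T_wall⁴).
A = 4πr² = 9.294×10⁻⁴ m²; T_body⁴ − T_wall⁴ = 1.122×10⁹ − 4.932×10⁹ = -3.810×10⁹ K⁴.
|P_net| = 0.39·5.67×10⁻⁸·9.294×10⁻⁴·3.810×10⁹.

P_net ≈ 0.0783 W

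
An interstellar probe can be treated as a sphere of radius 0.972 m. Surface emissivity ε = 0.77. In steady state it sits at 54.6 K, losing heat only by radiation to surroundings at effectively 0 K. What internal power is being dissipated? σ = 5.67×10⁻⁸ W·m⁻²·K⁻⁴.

Steady state: P = εσA T⁴.
A = 4πr² = 11.87 m²; T⁴ = (54.6)⁴ = 8.887×10⁶ K⁴.
P = 0.77 × 5.67×10⁻⁸ × 11.87 × 8.887×10⁶.

P ≈ 4.61 W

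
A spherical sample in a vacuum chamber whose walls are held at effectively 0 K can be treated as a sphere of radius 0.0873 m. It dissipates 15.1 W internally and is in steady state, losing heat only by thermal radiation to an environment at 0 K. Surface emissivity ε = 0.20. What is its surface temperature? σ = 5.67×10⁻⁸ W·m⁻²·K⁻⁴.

T ≈ 343 K

Steady state: internal power = radiated power, P = εσA T⁴.
Radiating area A = 4πr² = 0.09577 m².
T⁴ = P/(εσA) = 15.1/(0.20·5.67×10⁻⁸·0.09577) = 1.390×10¹⁰ K⁴.
T = (1.390×10¹⁰)^(1/4).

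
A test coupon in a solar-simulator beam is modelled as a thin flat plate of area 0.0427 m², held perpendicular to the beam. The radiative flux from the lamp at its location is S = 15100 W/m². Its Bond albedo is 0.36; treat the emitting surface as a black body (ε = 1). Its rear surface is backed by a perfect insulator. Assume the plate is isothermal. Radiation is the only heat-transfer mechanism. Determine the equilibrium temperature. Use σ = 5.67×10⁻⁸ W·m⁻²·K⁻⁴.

T ≈ 643 K

At equilibrium, absorbed power = emitted power.
Absorbing cross-section = A = 0.04270 m²; emitting surface = A = 0.04270 m² (ratio 1).
(1−a)S·A_cross = εσ·A_surf·T⁴  ⇒  T⁴ = (1−a)S/(1σ).
T⁴ = 0.640·15100/(1·5.67×10⁻⁸) = 1.704×10¹¹ K⁴.
T = (1.704×10¹¹)^(1/4).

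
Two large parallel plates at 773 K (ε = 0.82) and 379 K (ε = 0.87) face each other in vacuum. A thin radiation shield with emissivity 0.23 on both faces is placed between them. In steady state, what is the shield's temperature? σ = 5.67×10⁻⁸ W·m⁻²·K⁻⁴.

T_s ≈ 658 K

In steady state the net flux on the hot side equals that on the cold side.
σ(T₁⁴−T_s⁴)/D₁ = σ(T_s⁴−T₂⁴)/D₂, with D₁ = 1/ε₁+1/ε_s−1 = 4.567, D₂ = 1/ε_s+1/ε₂−1 = 4.497.
Solve for T_s⁴: T_s⁴ = (D₂·T₁⁴ + D₁·T₂⁴)/(D₁+D₂) = 1.875×10¹¹ K⁴.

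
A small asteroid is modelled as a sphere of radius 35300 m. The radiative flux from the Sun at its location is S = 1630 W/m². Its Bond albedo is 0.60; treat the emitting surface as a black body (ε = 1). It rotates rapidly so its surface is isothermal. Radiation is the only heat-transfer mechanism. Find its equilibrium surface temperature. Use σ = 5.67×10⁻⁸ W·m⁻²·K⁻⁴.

At equilibrium, absorbed power = emitted power.
Absorbing cross-section = πr² = 3.915×10⁹ m²; emitting surface = 4πr² = 1.566×10¹⁰ m² (ratio 4).
(1−a)S·A_cross = εσ·A_surf·T⁴  ⇒  T⁴ = (1−a)S/(4σ).
T⁴ = 0.400·1630/(4·5.67×10⁻⁸) = 2.875×10⁹ K⁴.
T = (2.875×10⁹)^(1/4).

T ≈ 232 K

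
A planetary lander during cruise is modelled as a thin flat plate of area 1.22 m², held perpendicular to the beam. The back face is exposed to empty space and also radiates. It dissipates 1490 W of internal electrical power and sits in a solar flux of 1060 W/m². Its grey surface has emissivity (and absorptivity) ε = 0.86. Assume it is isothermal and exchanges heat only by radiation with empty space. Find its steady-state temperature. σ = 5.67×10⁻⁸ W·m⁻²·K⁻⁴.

T ≈ 385 K

At steady state, absorbed solar power + internal power = radiated power.
Absorbed: α·S·A_cross = 0.86·1060·1.220 = 1112 W (cross-section A).
Total input = 1112 + 1490 = 2602 W.
Radiated: εσ·A_surf·T⁴ with A_surf = 2A = 2.440 m².
T⁴ = 2602/(0.86·5.67×10⁻⁸·2.440) = 2.187×10¹⁰ K⁴.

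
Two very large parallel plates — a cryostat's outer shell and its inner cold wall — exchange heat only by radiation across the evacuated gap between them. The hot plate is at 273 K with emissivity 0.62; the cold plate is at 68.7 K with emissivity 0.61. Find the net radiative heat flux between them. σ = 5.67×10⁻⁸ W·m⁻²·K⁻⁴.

q ≈ 139 W/m²

For two infinite grey parallel plates, q = σ(T₁⁴ − T₂⁴)/(1/ε₁ + 1/ε₂ − 1).
T₁⁴ − T₂⁴ = 5.555×10⁹ − 2.228×10⁷ = 5.532×10⁹ K⁴.
1/ε₁ + 1/ε₂ − 1 = 1.613 + 1.639 − 1 = 2.252.
q = 5.67×10⁻⁸ × 5.532×10⁹ / 2.252.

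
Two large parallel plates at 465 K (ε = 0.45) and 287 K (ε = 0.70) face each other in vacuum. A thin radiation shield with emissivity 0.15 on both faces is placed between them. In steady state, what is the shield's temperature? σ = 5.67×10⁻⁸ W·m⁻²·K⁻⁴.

T_s ≈ 400 K

In steady state the net flux on the hot side equals that on the cold side.
σ(T₁⁴−T_s⁴)/D₁ = σ(T_s⁴−T₂⁴)/D₂, with D₁ = 1/ε₁+1/ε_s−1 = 7.889, D₂ = 1/ε_s+1/ε₂−1 = 7.095.
Solve for T_s⁴: T_s⁴ = (D₂·T₁⁴ + D₁·T₂⁴)/(D₁+D₂) = 2.571×10¹⁰ K⁴.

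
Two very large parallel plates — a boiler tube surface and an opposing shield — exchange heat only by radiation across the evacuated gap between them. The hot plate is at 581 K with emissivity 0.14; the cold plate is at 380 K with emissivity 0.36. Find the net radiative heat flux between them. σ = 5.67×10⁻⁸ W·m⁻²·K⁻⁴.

q ≈ 592 W/m²

For two infinite grey parallel plates, q = σ(T₁⁴ − T₂⁴)/(1/ε₁ + 1/ε₂ − 1).
T₁⁴ − T₂⁴ = 1.139×10¹¹ − 2.085×10¹⁰ = 9.310×10¹⁰ K⁴.
1/ε₁ + 1/ε₂ − 1 = 7.143 + 2.778 − 1 = 8.921.
q = 5.67×10⁻⁸ × 9.310×10¹⁰ / 8.921.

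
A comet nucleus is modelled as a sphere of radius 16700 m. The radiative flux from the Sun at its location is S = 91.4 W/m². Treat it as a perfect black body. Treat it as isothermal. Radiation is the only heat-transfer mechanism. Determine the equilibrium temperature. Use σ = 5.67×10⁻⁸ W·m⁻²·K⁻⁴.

T ≈ 142 K

At equilibrium, absorbed power = emitted power.
Absorbing cross-section = πr² = 8.762×10⁸ m²; emitting surface = 4πr² = 3.505×10⁹ m² (ratio 4).
S·A_cross = εσ·A_surf·T⁴  ⇒  T⁴ = S/(4σ).
T⁴ = 1.00·91.4/(4·5.67×10⁻⁸) = 4.030×10⁸ K⁴.
T = (4.030×10⁸)^(1/4).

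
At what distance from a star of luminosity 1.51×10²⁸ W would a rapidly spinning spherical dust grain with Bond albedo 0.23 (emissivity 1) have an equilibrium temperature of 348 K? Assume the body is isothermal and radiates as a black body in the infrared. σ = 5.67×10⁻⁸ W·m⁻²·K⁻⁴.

d ≈ 5.27×10¹¹ m

For an isothermal black-emitting sphere, (1−a)S·πr² = σ·4πr²·T⁴ ⇒ S = 4σT⁴/(1−a).
S = 4·5.67×10⁻⁸·(348)⁴/0.770 = 4320 W/m².
Flux falls as S = L/(4πd²), so d = √(L/(4πS)) = √(1.51×10²⁸/(4π·4320)).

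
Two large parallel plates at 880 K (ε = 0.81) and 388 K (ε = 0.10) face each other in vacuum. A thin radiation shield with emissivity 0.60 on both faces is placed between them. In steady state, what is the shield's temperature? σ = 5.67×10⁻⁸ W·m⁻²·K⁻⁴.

T_s ≈ 846 K

In steady state the net flux on the hot side equals that on the cold side.
σ(T₁⁴−T_s⁴)/D₁ = σ(T_s⁴−T₂⁴)/D₂, with D₁ = 1/ε₁+1/ε_s−1 = 1.901, D₂ = 1/ε_s+1/ε₂−1 = 10.67.
Solve for T_s⁴: T_s⁴ = (D₂·T₁⁴ + D₁·T₂⁴)/(D₁+D₂) = 5.124×10¹¹ K⁴.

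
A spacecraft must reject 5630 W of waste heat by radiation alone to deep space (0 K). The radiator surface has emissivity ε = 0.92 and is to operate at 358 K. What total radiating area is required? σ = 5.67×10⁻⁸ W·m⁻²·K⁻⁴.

P = εσA T⁴ ⇒ A = P/(εσT⁴).
T⁴ = 1.643×10¹⁰ K⁴.
A = 5630/(0.92 × 5.67×10⁻⁸ × 1.643×10¹⁰).

A ≈ 6.57 m²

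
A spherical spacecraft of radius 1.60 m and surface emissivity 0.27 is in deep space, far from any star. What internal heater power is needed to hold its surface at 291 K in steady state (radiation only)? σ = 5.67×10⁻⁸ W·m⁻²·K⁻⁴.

P = εσ·4πr²·T⁴.
4πr² = 32.17 m²; T⁴ = 7.171×10⁹ K⁴.
P = 0.27·5.67×10⁻⁸·32.17·7.171×10⁹.

P ≈ 3530 W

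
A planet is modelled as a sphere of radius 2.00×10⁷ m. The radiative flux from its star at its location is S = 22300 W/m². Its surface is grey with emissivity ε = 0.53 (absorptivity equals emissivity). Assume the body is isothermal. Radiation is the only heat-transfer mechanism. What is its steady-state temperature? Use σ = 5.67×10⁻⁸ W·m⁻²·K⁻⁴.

At equilibrium, absorbed power = emitted power.
Absorbing cross-section = πr² = 1.257×10¹⁵ m²; emitting surface = 4πr² = 5.027×10¹⁵ m² (ratio 4).
εS·A_cross = εσ·A_surf·T⁴  ⇒  T⁴ = S/(4σ)   (ε cancels).
T⁴ = 22300/(4·5.67×10⁻⁸) = 9.832×10¹⁰ K⁴.
T = (9.832×10¹⁰)^(1/4).

T ≈ 560 K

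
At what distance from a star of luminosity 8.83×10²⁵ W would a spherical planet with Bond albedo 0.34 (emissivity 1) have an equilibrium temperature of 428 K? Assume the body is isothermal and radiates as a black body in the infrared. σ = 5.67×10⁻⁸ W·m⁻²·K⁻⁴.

For an isothermal black-emitting sphere, (1−a)S·πr² = σ·4πr²·T⁴ ⇒ S = 4σT⁴/(1−a).
S = 4·5.67×10⁻⁸·(428)⁴/0.660 = 11530 W/m².
Flux falls as S = L/(4πd²), so d = √(L/(4πS)) = √(8.83×10²⁵/(4π·11530)).

d ≈ 2.47×10¹⁰ m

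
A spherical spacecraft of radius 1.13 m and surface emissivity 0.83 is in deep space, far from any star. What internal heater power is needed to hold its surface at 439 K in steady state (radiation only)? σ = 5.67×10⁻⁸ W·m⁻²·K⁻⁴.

P ≈ 28000 W

P = εσ·4πr²·T⁴.
4πr² = 16.05 m²; T⁴ = 3.714×10¹⁰ K⁴.
P = 0.83·5.67×10⁻⁸·16.05·3.714×10¹⁰.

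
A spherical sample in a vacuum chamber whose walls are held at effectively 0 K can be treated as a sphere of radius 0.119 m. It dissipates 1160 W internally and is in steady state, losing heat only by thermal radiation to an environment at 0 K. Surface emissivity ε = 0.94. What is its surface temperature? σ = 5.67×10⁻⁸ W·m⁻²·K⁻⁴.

T ≈ 591 K

Steady state: internal power = radiated power, P = εσA T⁴.
Radiating area A = 4πr² = 0.1780 m².
T⁴ = P/(εσA) = 1160/(0.94·5.67×10⁻⁸·0.1780) = 1.223×10¹¹ K⁴.
T = (1.223×10¹¹)^(1/4).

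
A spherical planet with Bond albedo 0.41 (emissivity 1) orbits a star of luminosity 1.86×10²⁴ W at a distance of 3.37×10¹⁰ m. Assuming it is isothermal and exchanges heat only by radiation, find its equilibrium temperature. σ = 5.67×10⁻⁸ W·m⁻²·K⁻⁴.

First find the stellar flux at distance d: S = L/(4πd²) = 1.86×10²⁴/(4π·(3.37×10¹⁰)²) = 130.3 W/m².
For an isothermal sphere, absorbed (1−a)S·πr² = emitted σ·4πr²·T⁴, so T⁴ = (1−a)S/(4σ).
T⁴ = 0.590·130.3/(4·5.67×10⁻⁸) = 3.390×10⁸ K⁴.

T ≈ 136 K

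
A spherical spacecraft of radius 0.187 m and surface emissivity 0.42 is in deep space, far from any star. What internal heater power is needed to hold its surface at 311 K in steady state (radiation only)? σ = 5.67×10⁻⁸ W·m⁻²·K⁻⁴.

P = εσ·4πr²·T⁴.
4πr² = 0.4394 m²; T⁴ = 9.355×10⁹ K⁴.
P = 0.42·5.67×10⁻⁸·0.4394·9.355×10⁹.

P ≈ 97.9 W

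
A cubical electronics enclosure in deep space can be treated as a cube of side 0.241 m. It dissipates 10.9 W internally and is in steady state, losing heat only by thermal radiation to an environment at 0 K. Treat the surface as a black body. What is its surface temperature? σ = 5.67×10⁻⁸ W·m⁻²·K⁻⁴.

T ≈ 153 K

Steady state: internal power = radiated power, P = εσA T⁴.
Radiating area A = 6L² = 0.3485 m².
T⁴ = P/(εσA) = 10.9/(1.0·5.67×10⁻⁸·0.3485) = 5.516×10⁸ K⁴.
T = (5.516×10⁸)^(1/4).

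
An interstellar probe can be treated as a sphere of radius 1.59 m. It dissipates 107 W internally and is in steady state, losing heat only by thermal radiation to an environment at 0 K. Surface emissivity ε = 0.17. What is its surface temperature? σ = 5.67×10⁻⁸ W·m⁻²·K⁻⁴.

Steady state: internal power = radiated power, P = εσA T⁴.
Radiating area A = 4πr² = 31.77 m².
T⁴ = P/(εσA) = 107/(0.17·5.67×10⁻⁸·31.77) = 3.494×10⁸ K⁴.
T = (3.494×10⁸)^(1/4).

T ≈ 137 K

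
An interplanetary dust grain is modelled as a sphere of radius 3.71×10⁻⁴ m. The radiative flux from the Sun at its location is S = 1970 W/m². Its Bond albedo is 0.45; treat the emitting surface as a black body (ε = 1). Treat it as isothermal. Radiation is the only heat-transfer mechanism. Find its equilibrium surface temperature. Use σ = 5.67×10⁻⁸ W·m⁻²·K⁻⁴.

T ≈ 263 K

At equilibrium, absorbed power = emitted power.
Absorbing cross-section = πr² = 4.324×10⁻⁷ m²; emitting surface = 4πr² = 1.730×10⁻⁶ m² (ratio 4).
(1−a)S·A_cross = εσ·A_surf·T⁴  ⇒  T⁴ = (1−a)S/(4σ).
T⁴ = 0.550·1970/(4·5.67×10⁻⁸) = 4.777×10⁹ K⁴.
T = (4.777×10⁹)^(1/4).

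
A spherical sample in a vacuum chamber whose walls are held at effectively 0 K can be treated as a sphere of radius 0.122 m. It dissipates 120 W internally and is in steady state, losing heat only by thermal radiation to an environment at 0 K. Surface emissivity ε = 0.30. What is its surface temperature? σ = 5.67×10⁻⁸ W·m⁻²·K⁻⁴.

Steady state: internal power = radiated power, P = εσA T⁴.
Radiating area A = 4πr² = 0.1870 m².
T⁴ = P/(εσA) = 120/(0.30·5.67×10⁻⁸·0.1870) = 3.772×10¹⁰ K⁴.
T = (3.772×10¹⁰)^(1/4).

T ≈ 441 K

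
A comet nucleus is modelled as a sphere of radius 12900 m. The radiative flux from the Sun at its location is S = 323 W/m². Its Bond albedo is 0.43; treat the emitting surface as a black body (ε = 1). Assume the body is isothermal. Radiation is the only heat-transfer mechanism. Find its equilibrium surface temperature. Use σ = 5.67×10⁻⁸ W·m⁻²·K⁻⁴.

T ≈ 169 K

At equilibrium, absorbed power = emitted power.
Absorbing cross-section = πr² = 5.228×10⁸ m²; emitting surface = 4πr² = 2.091×10⁹ m² (ratio 4).
(1−a)S·A_cross = εσ·A_surf·T⁴  ⇒  T⁴ = (1−a)S/(4σ).
T⁴ = 0.570·323/(4·5.67×10⁻⁸) = 8.118×10⁸ K⁴.
T = (8.118×10⁸)^(1/4).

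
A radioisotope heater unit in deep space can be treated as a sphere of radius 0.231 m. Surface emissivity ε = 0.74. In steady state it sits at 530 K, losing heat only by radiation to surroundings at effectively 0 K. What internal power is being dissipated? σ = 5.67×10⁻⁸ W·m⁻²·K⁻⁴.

Steady state: P = εσA T⁴.
A = 4πr² = 0.6706 m²; T⁴ = (530)⁴ = 7.890×10¹⁰ K⁴.
P = 0.74 × 5.67×10⁻⁸ × 0.6706 × 7.890×10¹⁰.

P ≈ 2220 W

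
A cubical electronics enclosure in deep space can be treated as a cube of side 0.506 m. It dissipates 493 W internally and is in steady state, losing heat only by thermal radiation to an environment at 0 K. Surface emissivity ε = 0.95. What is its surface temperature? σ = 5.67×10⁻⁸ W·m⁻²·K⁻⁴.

T ≈ 278 K

Steady state: internal power = radiated power, P = εσA T⁴.
Radiating area A = 6L² = 1.536 m².
T⁴ = P/(εσA) = 493/(0.95·5.67×10⁻⁸·1.536) = 5.958×10⁹ K⁴.
T = (5.958×10⁹)^(1/4).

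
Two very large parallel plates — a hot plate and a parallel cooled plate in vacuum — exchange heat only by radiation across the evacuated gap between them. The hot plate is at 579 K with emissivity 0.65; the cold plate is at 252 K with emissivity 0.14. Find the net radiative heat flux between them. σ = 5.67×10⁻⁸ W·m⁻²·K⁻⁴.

q ≈ 800 W/m²

For two infinite grey parallel plates, q = σ(T₁⁴ − T₂⁴)/(1/ε₁ + 1/ε₂ − 1).
T₁⁴ − T₂⁴ = 1.124×10¹¹ − 4.033×10⁹ = 1.084×10¹¹ K⁴.
1/ε₁ + 1/ε₂ − 1 = 1.538 + 7.143 − 1 = 7.681.
q = 5.67×10⁻⁸ × 1.084×10¹¹ / 7.681.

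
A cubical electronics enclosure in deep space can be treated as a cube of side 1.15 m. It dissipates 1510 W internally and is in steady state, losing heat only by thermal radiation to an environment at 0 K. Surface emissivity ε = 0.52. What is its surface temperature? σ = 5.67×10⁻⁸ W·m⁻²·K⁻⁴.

Steady state: internal power = radiated power, P = εσA T⁴.
Radiating area A = 6L² = 7.935 m².
T⁴ = P/(εσA) = 1510/(0.52·5.67×10⁻⁸·7.935) = 6.454×10⁹ K⁴.
T = (6.454×10⁹)^(1/4).

T ≈ 283 K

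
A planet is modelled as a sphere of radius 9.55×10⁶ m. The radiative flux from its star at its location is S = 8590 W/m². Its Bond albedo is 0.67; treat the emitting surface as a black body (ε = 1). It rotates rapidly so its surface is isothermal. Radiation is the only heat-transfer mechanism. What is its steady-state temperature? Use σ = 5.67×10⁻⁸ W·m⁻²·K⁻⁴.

T ≈ 334 K

At equilibrium, absorbed power = emitted power.
Absorbing cross-section = πr² = 2.865×10¹⁴ m²; emitting surface = 4πr² = 1.146×10¹⁵ m² (ratio 4).
(1−a)S·A_cross = εσ·A_surf·T⁴  ⇒  T⁴ = (1−a)S/(4σ).
T⁴ = 0.330·8590/(4·5.67×10⁻⁸) = 1.250×10¹⁰ K⁴.
T = (1.250×10¹⁰)^(1/4).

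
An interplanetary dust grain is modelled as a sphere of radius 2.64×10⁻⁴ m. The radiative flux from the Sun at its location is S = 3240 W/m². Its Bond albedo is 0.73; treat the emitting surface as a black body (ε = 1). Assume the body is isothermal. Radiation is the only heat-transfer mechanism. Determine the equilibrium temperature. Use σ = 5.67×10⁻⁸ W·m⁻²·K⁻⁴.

T ≈ 249 K

At equilibrium, absorbed power = emitted power.
Absorbing cross-section = πr² = 2.190×10⁻⁷ m²; emitting surface = 4πr² = 8.758×10⁻⁷ m² (ratio 4).
(1−a)S·A_cross = εσ·A_surf·T⁴  ⇒  T⁴ = (1−a)S/(4σ).
T⁴ = 0.270·3240/(4·5.67×10⁻⁸) = 3.857×10⁹ K⁴.
T = (3.857×10⁹)^(1/4).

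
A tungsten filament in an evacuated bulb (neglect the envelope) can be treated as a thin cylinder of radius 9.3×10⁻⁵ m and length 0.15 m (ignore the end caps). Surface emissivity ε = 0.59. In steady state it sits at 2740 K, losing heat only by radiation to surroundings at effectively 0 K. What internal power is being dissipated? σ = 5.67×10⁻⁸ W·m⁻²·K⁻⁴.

Steady state: P = εσA T⁴.
A = 2πrL = 8.765×10⁻⁵ m²; T⁴ = (2740)⁴ = 5.636×10¹³ K⁴.
P = 0.59 × 5.67×10⁻⁸ × 8.765×10⁻⁵ × 5.636×10¹³.

P ≈ 165 W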